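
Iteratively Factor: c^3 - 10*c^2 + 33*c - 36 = (c - 3)*(c^2 - 7*c + 12) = (c - 4)*(c - 3)*(c - 3)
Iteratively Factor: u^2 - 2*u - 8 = (u + 2)*(u - 4)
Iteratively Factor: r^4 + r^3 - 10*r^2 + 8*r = (r - 2)*(r^3 + 3*r^2 - 4*r) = r*(r - 2)*(r^2 + 3*r - 4) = r*(r - 2)*(r + 4)*(r - 1)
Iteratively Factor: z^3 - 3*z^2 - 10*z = (z)*(z^2 - 3*z - 10) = z*(z - 5)*(z + 2)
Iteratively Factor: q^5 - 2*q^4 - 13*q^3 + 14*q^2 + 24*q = (q + 1)*(q^4 - 3*q^3 - 10*q^2 + 24*q) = (q - 2)*(q + 1)*(q^3 - q^2 - 12*q) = q*(q - 2)*(q + 1)*(q^2 - q - 12) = q*(q - 2)*(q + 1)*(q + 3)*(q - 4)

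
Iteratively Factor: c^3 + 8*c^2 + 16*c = (c)*(c^2 + 8*c + 16) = c*(c + 4)*(c + 4)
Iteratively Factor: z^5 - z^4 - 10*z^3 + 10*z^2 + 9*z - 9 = (z - 1)*(z^4 - 10*z^2 + 9) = (z - 1)^2*(z^3 + z^2 - 9*z - 9) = (z - 1)^2*(z + 1)*(z^2 - 9) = (z - 3)*(z - 1)^2*(z + 1)*(z + 3)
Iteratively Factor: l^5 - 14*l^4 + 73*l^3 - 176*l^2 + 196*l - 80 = (l - 2)*(l^4 - 12*l^3 + 49*l^2 - 78*l + 40) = (l - 2)*(l - 1)*(l^3 - 11*l^2 + 38*l - 40) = (l - 4)*(l - 2)*(l - 1)*(l^2 - 7*l + 10) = (l - 4)*(l - 2)^2*(l - 1)*(l - 5)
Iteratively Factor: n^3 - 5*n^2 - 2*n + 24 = (n - 4)*(n^2 - n - 6) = (n - 4)*(n + 2)*(n - 3)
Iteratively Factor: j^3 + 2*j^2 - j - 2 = (j + 2)*(j^2 - 1) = (j - 1)*(j + 2)*(j + 1)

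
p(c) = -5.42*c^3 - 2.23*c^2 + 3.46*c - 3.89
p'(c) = -16.26*c^2 - 4.46*c + 3.46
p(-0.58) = -5.59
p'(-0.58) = 0.58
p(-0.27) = -4.88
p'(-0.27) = 3.48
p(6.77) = -1764.44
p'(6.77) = -771.98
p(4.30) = -461.17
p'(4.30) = -316.37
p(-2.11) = 29.80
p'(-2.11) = -59.52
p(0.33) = -3.19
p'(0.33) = 0.22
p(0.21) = -3.31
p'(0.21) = 1.81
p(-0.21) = -4.66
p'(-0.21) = 3.68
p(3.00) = -159.92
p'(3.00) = -156.26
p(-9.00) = 3735.52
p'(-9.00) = -1273.46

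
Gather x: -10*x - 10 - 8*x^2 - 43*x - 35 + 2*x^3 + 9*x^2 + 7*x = 2*x^3 + x^2 - 46*x - 45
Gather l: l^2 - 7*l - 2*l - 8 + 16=l^2 - 9*l + 8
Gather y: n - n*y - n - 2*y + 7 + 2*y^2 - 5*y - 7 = 2*y^2 + y*(-n - 7)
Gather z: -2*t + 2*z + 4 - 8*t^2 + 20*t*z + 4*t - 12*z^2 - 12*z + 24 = -8*t^2 + 2*t - 12*z^2 + z*(20*t - 10) + 28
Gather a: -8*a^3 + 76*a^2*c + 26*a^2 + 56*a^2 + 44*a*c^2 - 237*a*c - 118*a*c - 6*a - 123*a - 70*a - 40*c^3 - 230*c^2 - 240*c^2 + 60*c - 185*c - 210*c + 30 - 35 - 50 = -8*a^3 + a^2*(76*c + 82) + a*(44*c^2 - 355*c - 199) - 40*c^3 - 470*c^2 - 335*c - 55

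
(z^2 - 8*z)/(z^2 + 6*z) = (z - 8)/(z + 6)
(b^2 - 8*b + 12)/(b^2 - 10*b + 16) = (b - 6)/(b - 8)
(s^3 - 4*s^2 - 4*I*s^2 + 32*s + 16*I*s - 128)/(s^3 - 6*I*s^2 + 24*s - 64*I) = (s - 4)/(s - 2*I)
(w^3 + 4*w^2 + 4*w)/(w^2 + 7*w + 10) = w*(w + 2)/(w + 5)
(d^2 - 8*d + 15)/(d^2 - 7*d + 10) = (d - 3)/(d - 2)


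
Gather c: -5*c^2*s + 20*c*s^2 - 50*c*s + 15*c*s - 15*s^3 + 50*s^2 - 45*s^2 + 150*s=-5*c^2*s + c*(20*s^2 - 35*s) - 15*s^3 + 5*s^2 + 150*s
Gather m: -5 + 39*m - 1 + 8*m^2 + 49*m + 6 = 8*m^2 + 88*m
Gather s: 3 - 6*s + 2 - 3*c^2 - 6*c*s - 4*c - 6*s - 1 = -3*c^2 - 4*c + s*(-6*c - 12) + 4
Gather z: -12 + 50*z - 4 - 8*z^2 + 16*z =-8*z^2 + 66*z - 16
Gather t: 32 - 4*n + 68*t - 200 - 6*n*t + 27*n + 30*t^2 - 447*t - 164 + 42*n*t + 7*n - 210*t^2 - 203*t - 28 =30*n - 180*t^2 + t*(36*n - 582) - 360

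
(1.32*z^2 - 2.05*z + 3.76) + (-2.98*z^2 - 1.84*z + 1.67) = -1.66*z^2 - 3.89*z + 5.43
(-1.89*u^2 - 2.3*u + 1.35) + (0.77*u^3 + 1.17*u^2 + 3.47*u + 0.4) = 0.77*u^3 - 0.72*u^2 + 1.17*u + 1.75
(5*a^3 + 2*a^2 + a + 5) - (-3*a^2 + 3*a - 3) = 5*a^3 + 5*a^2 - 2*a + 8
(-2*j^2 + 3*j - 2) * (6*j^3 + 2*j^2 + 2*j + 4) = -12*j^5 + 14*j^4 - 10*j^3 - 6*j^2 + 8*j - 8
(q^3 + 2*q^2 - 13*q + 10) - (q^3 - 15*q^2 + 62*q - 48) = 17*q^2 - 75*q + 58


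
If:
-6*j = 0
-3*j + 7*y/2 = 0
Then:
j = 0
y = 0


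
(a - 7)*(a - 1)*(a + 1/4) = a^3 - 31*a^2/4 + 5*a + 7/4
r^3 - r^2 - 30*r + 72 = (r - 4)*(r - 3)*(r + 6)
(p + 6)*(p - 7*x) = p^2 - 7*p*x + 6*p - 42*x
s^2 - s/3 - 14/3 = (s - 7/3)*(s + 2)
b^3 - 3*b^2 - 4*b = b*(b - 4)*(b + 1)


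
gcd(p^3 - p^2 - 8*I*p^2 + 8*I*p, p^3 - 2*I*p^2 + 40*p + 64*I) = p - 8*I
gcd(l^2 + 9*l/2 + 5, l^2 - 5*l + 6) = 1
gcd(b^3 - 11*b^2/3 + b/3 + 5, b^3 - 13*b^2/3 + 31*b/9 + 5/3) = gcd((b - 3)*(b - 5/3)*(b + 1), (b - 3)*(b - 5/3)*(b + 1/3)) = b^2 - 14*b/3 + 5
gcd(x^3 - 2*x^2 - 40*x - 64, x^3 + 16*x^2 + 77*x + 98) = x + 2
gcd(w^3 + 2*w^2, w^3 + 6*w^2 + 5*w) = w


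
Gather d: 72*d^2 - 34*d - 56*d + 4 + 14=72*d^2 - 90*d + 18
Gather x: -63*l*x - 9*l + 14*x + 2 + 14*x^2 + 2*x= -9*l + 14*x^2 + x*(16 - 63*l) + 2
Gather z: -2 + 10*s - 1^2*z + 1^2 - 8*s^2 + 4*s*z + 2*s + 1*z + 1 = -8*s^2 + 4*s*z + 12*s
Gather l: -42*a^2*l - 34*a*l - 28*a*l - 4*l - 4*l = l*(-42*a^2 - 62*a - 8)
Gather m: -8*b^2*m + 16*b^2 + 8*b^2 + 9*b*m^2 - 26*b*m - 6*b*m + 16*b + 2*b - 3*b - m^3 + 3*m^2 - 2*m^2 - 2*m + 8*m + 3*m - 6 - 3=24*b^2 + 15*b - m^3 + m^2*(9*b + 1) + m*(-8*b^2 - 32*b + 9) - 9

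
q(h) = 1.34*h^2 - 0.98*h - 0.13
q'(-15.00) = -41.18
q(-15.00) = 316.07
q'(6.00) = 15.10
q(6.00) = 42.23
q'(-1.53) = -5.08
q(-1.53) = 4.51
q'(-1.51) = -5.03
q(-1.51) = 4.41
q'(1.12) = 2.02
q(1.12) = 0.45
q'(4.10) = 10.01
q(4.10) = 18.38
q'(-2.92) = -8.81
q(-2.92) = 14.16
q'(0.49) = 0.33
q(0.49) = -0.29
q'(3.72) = 8.99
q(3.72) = 14.77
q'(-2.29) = -7.12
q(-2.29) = 9.14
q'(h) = 2.68*h - 0.98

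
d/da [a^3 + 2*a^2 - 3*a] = 3*a^2 + 4*a - 3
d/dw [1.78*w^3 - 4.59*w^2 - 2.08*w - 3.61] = 5.34*w^2 - 9.18*w - 2.08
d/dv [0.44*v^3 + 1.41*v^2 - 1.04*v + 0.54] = 1.32*v^2 + 2.82*v - 1.04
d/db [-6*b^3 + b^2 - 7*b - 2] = -18*b^2 + 2*b - 7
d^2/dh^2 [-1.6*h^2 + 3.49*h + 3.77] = -3.20000000000000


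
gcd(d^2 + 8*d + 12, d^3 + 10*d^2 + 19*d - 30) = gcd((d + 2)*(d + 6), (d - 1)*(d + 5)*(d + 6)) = d + 6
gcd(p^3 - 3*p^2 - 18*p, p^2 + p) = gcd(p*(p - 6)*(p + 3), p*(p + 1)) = p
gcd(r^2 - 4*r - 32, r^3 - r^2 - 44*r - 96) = r^2 - 4*r - 32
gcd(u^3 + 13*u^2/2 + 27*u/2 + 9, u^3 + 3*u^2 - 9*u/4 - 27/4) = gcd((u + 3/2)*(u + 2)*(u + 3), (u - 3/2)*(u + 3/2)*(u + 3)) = u^2 + 9*u/2 + 9/2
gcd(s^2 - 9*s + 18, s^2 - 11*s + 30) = s - 6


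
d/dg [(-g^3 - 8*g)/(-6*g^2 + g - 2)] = (-g*(12*g - 1)*(g^2 + 8) + (3*g^2 + 8)*(6*g^2 - g + 2))/(6*g^2 - g + 2)^2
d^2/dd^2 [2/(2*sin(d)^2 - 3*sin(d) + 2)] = 2*(-16*sin(d)^4 + 18*sin(d)^3 + 31*sin(d)^2 - 42*sin(d) + 10)/(-3*sin(d) - cos(2*d) + 3)^3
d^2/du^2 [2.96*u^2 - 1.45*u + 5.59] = 5.92000000000000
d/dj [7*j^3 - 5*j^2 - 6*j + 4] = 21*j^2 - 10*j - 6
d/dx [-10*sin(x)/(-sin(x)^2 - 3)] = 10*(cos(x)^2 + 2)*cos(x)/(sin(x)^2 + 3)^2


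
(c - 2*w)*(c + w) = c^2 - c*w - 2*w^2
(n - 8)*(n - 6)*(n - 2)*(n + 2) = n^4 - 14*n^3 + 44*n^2 + 56*n - 192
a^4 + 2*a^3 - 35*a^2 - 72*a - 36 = (a - 6)*(a + 1)^2*(a + 6)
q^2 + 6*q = q*(q + 6)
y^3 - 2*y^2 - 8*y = y*(y - 4)*(y + 2)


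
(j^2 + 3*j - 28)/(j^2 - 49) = (j - 4)/(j - 7)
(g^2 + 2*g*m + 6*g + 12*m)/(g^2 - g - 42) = (g + 2*m)/(g - 7)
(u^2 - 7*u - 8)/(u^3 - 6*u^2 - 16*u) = (u + 1)/(u*(u + 2))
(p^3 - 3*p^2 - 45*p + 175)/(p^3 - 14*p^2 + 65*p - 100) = (p + 7)/(p - 4)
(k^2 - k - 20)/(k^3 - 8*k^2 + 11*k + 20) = (k + 4)/(k^2 - 3*k - 4)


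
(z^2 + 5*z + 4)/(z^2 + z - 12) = (z + 1)/(z - 3)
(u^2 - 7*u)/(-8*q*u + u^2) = (7 - u)/(8*q - u)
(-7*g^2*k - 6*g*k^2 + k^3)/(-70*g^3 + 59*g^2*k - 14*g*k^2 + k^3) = k*(g + k)/(10*g^2 - 7*g*k + k^2)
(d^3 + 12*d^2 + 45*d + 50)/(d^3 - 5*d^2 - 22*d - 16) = (d^2 + 10*d + 25)/(d^2 - 7*d - 8)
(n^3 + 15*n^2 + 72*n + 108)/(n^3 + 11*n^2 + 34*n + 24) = (n^2 + 9*n + 18)/(n^2 + 5*n + 4)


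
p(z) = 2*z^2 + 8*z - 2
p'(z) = 4*z + 8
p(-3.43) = -5.91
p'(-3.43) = -5.72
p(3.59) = 52.50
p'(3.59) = 22.36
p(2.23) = 25.79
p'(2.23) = 16.92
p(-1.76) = -9.88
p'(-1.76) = 0.96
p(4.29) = 69.13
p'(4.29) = 25.16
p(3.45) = 49.40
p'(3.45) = 21.80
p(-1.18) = -8.66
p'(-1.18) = 3.28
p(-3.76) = -3.80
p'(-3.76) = -7.04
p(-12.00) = 190.00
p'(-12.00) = -40.00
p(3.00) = 40.00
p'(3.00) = 20.00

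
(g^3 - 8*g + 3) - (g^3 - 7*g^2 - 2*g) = 7*g^2 - 6*g + 3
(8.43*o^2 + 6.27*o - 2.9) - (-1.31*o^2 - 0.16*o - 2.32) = 9.74*o^2 + 6.43*o - 0.58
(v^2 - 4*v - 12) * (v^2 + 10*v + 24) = v^4 + 6*v^3 - 28*v^2 - 216*v - 288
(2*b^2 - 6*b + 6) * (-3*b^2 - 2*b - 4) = -6*b^4 + 14*b^3 - 14*b^2 + 12*b - 24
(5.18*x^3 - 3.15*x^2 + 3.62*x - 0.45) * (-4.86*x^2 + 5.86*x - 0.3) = -25.1748*x^5 + 45.6638*x^4 - 37.6062*x^3 + 24.3452*x^2 - 3.723*x + 0.135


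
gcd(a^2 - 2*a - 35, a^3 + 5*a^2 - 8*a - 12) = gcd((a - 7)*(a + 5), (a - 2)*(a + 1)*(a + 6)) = 1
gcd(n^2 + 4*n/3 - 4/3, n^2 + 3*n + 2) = n + 2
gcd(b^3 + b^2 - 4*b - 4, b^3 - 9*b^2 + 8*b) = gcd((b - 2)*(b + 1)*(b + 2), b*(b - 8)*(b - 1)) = 1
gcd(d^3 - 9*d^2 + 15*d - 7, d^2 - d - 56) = 1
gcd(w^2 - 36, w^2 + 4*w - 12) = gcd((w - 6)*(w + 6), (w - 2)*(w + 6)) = w + 6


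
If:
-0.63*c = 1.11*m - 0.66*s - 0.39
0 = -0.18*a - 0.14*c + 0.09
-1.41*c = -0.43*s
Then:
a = 0.5 - 0.237194641449961*s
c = 0.304964539007092*s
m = 0.421506612995975*s + 0.351351351351351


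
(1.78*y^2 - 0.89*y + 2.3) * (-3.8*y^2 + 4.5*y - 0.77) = -6.764*y^4 + 11.392*y^3 - 14.1156*y^2 + 11.0353*y - 1.771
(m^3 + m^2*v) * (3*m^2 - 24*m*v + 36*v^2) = 3*m^5 - 21*m^4*v + 12*m^3*v^2 + 36*m^2*v^3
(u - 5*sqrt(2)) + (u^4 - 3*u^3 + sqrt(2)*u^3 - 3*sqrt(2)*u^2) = u^4 - 3*u^3 + sqrt(2)*u^3 - 3*sqrt(2)*u^2 + u - 5*sqrt(2)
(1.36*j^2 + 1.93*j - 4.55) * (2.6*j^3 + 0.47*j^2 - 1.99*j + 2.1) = 3.536*j^5 + 5.6572*j^4 - 13.6293*j^3 - 3.1232*j^2 + 13.1075*j - 9.555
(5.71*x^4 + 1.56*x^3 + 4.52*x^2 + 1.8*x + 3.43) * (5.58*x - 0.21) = 31.8618*x^5 + 7.5057*x^4 + 24.894*x^3 + 9.0948*x^2 + 18.7614*x - 0.7203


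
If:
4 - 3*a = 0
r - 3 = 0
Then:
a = 4/3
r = 3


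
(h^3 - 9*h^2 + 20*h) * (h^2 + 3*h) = h^5 - 6*h^4 - 7*h^3 + 60*h^2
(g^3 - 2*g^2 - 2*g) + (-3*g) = g^3 - 2*g^2 - 5*g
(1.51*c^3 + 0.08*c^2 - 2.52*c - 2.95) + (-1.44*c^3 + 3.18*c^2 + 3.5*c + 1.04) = 0.0700000000000001*c^3 + 3.26*c^2 + 0.98*c - 1.91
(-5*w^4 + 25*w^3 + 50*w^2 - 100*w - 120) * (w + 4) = -5*w^5 + 5*w^4 + 150*w^3 + 100*w^2 - 520*w - 480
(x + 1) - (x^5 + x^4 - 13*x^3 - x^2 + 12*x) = -x^5 - x^4 + 13*x^3 + x^2 - 11*x + 1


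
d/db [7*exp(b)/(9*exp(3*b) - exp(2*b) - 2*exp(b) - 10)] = 7*(-18*exp(3*b) + exp(2*b) - 10)*exp(b)/(81*exp(6*b) - 18*exp(5*b) - 35*exp(4*b) - 176*exp(3*b) + 24*exp(2*b) + 40*exp(b) + 100)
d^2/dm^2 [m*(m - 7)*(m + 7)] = 6*m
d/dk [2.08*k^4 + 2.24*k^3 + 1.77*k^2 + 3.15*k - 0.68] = 8.32*k^3 + 6.72*k^2 + 3.54*k + 3.15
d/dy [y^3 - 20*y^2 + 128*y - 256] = 3*y^2 - 40*y + 128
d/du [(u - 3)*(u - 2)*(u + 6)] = 3*u^2 + 2*u - 24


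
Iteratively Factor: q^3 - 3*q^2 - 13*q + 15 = (q + 3)*(q^2 - 6*q + 5) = (q - 1)*(q + 3)*(q - 5)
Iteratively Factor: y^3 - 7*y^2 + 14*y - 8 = (y - 2)*(y^2 - 5*y + 4) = (y - 4)*(y - 2)*(y - 1)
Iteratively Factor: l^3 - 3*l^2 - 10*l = (l)*(l^2 - 3*l - 10) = l*(l - 5)*(l + 2)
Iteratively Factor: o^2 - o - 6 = (o - 3)*(o + 2)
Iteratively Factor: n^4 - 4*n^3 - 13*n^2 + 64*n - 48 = (n + 4)*(n^3 - 8*n^2 + 19*n - 12) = (n - 1)*(n + 4)*(n^2 - 7*n + 12) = (n - 3)*(n - 1)*(n + 4)*(n - 4)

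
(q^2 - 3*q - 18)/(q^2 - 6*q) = (q + 3)/q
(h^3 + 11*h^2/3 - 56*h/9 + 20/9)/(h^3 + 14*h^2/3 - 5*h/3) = (9*h^2 - 12*h + 4)/(3*h*(3*h - 1))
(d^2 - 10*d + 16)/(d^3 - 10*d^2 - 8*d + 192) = (d - 2)/(d^2 - 2*d - 24)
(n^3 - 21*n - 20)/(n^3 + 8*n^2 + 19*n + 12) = (n - 5)/(n + 3)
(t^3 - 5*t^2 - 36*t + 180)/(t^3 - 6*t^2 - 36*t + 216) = (t - 5)/(t - 6)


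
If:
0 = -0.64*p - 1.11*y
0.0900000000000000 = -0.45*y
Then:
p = 0.35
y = -0.20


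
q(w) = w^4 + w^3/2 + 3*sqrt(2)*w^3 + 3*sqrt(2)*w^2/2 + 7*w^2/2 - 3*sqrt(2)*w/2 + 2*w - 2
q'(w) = 4*w^3 + 3*w^2/2 + 9*sqrt(2)*w^2 + 3*sqrt(2)*w + 7*w - 3*sqrt(2)/2 + 2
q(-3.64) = 19.74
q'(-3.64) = -45.44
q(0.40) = -0.82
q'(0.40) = 6.91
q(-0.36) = -1.43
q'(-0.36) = -2.51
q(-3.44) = 11.91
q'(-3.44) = -33.26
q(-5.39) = 263.34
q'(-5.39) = -273.73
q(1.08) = 11.76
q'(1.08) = 33.66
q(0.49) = -0.09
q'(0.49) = 9.27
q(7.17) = 4677.14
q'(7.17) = 2286.34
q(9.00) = 10470.62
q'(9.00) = 4169.52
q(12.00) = 29737.30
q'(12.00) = 9095.61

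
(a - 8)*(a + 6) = a^2 - 2*a - 48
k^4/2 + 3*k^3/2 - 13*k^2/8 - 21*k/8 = k*(k/2 + 1/2)*(k - 3/2)*(k + 7/2)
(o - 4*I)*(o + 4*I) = o^2 + 16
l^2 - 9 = (l - 3)*(l + 3)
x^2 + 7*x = x*(x + 7)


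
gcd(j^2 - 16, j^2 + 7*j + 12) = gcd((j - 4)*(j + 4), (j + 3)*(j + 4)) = j + 4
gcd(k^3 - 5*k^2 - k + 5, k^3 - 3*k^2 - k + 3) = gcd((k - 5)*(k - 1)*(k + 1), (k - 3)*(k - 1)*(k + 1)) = k^2 - 1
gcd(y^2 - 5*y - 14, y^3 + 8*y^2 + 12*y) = y + 2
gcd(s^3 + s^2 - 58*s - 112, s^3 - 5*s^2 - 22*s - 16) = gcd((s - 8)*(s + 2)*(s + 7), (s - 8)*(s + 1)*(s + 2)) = s^2 - 6*s - 16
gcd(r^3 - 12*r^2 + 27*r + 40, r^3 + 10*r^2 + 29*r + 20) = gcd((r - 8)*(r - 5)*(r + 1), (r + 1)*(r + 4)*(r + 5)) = r + 1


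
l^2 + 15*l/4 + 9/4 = (l + 3/4)*(l + 3)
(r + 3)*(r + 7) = r^2 + 10*r + 21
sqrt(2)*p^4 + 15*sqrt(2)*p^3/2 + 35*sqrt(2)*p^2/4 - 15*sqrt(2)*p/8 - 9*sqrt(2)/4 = (p - 1/2)*(p + 3/2)*(p + 6)*(sqrt(2)*p + sqrt(2)/2)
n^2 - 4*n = n*(n - 4)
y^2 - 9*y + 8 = (y - 8)*(y - 1)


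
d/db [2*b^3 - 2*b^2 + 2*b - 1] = 6*b^2 - 4*b + 2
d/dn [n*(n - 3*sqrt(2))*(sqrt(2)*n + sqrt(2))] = 3*sqrt(2)*n^2 - 12*n + 2*sqrt(2)*n - 6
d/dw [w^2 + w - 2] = 2*w + 1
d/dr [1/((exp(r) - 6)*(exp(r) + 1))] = (5 - 2*exp(r))*exp(r)/(exp(4*r) - 10*exp(3*r) + 13*exp(2*r) + 60*exp(r) + 36)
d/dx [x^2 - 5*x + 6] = 2*x - 5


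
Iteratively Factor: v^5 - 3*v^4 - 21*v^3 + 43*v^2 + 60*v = (v - 3)*(v^4 - 21*v^2 - 20*v) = (v - 3)*(v + 4)*(v^3 - 4*v^2 - 5*v) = (v - 5)*(v - 3)*(v + 4)*(v^2 + v) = (v - 5)*(v - 3)*(v + 1)*(v + 4)*(v)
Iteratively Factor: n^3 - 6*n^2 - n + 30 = (n + 2)*(n^2 - 8*n + 15) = (n - 3)*(n + 2)*(n - 5)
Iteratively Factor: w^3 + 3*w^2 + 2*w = (w + 2)*(w^2 + w) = w*(w + 2)*(w + 1)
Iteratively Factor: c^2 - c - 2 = (c - 2)*(c + 1)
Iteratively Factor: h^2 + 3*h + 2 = (h + 2)*(h + 1)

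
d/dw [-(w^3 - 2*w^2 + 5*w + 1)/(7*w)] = -2*w/7 + 2/7 + 1/(7*w^2)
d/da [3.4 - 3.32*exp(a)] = -3.32*exp(a)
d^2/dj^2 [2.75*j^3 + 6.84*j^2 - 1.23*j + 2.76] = 16.5*j + 13.68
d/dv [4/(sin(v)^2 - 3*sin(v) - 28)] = 4*(3 - 2*sin(v))*cos(v)/((sin(v) - 7)^2*(sin(v) + 4)^2)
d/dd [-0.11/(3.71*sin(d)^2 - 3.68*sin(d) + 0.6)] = (0.8162*sin(d) - 0.4048)*cos(d)/(3.71*sin(d)^2 - 3.68*sin(d) + 0.6)^2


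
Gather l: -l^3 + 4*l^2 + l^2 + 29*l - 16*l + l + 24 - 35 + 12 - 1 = -l^3 + 5*l^2 + 14*l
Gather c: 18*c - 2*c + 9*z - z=16*c + 8*z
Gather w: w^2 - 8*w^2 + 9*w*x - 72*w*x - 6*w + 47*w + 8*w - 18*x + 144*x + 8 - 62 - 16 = -7*w^2 + w*(49 - 63*x) + 126*x - 70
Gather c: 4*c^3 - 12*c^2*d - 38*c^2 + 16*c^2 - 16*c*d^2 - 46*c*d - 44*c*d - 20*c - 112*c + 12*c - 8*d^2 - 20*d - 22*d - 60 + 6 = 4*c^3 + c^2*(-12*d - 22) + c*(-16*d^2 - 90*d - 120) - 8*d^2 - 42*d - 54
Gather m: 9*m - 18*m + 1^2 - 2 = -9*m - 1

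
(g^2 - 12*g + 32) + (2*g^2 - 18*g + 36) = 3*g^2 - 30*g + 68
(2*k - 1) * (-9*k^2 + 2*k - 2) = -18*k^3 + 13*k^2 - 6*k + 2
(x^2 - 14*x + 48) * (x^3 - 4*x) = x^5 - 14*x^4 + 44*x^3 + 56*x^2 - 192*x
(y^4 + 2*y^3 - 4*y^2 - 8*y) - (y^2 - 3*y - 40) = y^4 + 2*y^3 - 5*y^2 - 5*y + 40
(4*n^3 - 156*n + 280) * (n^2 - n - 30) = 4*n^5 - 4*n^4 - 276*n^3 + 436*n^2 + 4400*n - 8400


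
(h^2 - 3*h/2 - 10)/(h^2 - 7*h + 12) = (h + 5/2)/(h - 3)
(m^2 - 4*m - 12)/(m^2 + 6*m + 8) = (m - 6)/(m + 4)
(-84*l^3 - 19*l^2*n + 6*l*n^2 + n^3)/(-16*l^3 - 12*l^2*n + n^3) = (21*l^2 + 10*l*n + n^2)/(4*l^2 + 4*l*n + n^2)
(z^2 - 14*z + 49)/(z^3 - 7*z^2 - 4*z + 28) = (z - 7)/(z^2 - 4)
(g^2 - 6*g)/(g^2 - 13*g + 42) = g/(g - 7)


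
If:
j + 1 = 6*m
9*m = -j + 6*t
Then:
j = 12*t/5 - 3/5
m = 2*t/5 + 1/15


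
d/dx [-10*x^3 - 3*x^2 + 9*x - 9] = -30*x^2 - 6*x + 9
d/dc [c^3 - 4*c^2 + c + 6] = 3*c^2 - 8*c + 1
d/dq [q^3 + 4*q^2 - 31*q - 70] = 3*q^2 + 8*q - 31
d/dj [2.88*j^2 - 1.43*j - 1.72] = 5.76*j - 1.43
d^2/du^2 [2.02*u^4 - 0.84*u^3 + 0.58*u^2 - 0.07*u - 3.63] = 24.24*u^2 - 5.04*u + 1.16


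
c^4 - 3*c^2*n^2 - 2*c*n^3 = c*(c - 2*n)*(c + n)^2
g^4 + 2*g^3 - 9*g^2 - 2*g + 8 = (g - 2)*(g - 1)*(g + 1)*(g + 4)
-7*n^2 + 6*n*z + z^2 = (-n + z)*(7*n + z)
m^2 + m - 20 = (m - 4)*(m + 5)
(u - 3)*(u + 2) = u^2 - u - 6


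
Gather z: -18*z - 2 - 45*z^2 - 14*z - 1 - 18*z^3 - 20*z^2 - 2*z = -18*z^3 - 65*z^2 - 34*z - 3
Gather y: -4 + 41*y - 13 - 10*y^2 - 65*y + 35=-10*y^2 - 24*y + 18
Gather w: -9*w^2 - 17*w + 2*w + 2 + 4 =-9*w^2 - 15*w + 6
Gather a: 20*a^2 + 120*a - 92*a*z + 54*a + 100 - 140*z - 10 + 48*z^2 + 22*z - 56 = 20*a^2 + a*(174 - 92*z) + 48*z^2 - 118*z + 34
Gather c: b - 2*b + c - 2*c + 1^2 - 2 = -b - c - 1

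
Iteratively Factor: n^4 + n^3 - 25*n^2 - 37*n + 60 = (n - 5)*(n^3 + 6*n^2 + 5*n - 12) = (n - 5)*(n - 1)*(n^2 + 7*n + 12) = (n - 5)*(n - 1)*(n + 4)*(n + 3)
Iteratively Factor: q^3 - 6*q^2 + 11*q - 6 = (q - 1)*(q^2 - 5*q + 6) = (q - 3)*(q - 1)*(q - 2)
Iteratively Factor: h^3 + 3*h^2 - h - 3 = (h + 3)*(h^2 - 1) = (h - 1)*(h + 3)*(h + 1)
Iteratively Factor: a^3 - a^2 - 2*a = (a)*(a^2 - a - 2) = a*(a - 2)*(a + 1)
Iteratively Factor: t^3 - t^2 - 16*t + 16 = (t - 1)*(t^2 - 16) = (t - 4)*(t - 1)*(t + 4)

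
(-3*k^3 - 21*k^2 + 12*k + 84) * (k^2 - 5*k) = -3*k^5 - 6*k^4 + 117*k^3 + 24*k^2 - 420*k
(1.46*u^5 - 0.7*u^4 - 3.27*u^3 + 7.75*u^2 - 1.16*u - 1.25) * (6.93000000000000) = 10.1178*u^5 - 4.851*u^4 - 22.6611*u^3 + 53.7075*u^2 - 8.0388*u - 8.6625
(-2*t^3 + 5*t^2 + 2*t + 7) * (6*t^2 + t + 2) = -12*t^5 + 28*t^4 + 13*t^3 + 54*t^2 + 11*t + 14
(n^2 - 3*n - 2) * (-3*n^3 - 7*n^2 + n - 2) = -3*n^5 + 2*n^4 + 28*n^3 + 9*n^2 + 4*n + 4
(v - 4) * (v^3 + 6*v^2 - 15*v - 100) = v^4 + 2*v^3 - 39*v^2 - 40*v + 400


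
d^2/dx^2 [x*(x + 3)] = 2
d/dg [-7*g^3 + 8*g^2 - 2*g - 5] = -21*g^2 + 16*g - 2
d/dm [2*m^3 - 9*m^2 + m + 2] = 6*m^2 - 18*m + 1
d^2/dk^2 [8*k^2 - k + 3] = 16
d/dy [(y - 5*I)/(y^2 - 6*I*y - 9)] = (-y + 7*I)/(y^3 - 9*I*y^2 - 27*y + 27*I)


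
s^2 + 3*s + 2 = (s + 1)*(s + 2)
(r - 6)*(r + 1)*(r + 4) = r^3 - r^2 - 26*r - 24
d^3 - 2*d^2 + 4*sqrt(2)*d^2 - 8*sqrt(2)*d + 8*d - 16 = (d - 2)*(d + 2*sqrt(2))^2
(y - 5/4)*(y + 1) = y^2 - y/4 - 5/4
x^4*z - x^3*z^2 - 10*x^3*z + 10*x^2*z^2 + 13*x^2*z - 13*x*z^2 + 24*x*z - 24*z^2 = (x - 8)*(x - 3)*(x - z)*(x*z + z)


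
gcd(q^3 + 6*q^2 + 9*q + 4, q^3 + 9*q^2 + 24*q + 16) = q^2 + 5*q + 4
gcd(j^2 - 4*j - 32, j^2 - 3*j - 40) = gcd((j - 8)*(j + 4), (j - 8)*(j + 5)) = j - 8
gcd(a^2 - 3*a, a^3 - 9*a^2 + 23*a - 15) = a - 3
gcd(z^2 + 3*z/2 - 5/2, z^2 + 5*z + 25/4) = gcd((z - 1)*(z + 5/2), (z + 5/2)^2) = z + 5/2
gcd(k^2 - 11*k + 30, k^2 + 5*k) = 1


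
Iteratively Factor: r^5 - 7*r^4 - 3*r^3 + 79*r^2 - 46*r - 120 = (r + 3)*(r^4 - 10*r^3 + 27*r^2 - 2*r - 40) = (r - 5)*(r + 3)*(r^3 - 5*r^2 + 2*r + 8) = (r - 5)*(r - 2)*(r + 3)*(r^2 - 3*r - 4) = (r - 5)*(r - 2)*(r + 1)*(r + 3)*(r - 4)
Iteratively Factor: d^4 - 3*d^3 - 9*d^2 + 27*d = (d - 3)*(d^3 - 9*d) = (d - 3)*(d + 3)*(d^2 - 3*d) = d*(d - 3)*(d + 3)*(d - 3)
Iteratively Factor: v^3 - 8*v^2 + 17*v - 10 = (v - 1)*(v^2 - 7*v + 10) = (v - 2)*(v - 1)*(v - 5)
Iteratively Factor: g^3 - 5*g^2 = (g - 5)*(g^2) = g*(g - 5)*(g)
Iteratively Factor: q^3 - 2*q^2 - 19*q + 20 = (q - 5)*(q^2 + 3*q - 4) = (q - 5)*(q - 1)*(q + 4)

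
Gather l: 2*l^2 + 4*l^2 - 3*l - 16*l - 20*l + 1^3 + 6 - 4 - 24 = 6*l^2 - 39*l - 21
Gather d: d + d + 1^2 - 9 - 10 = 2*d - 18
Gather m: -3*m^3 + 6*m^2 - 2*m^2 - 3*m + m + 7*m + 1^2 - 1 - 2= -3*m^3 + 4*m^2 + 5*m - 2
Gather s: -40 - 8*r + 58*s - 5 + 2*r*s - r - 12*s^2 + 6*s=-9*r - 12*s^2 + s*(2*r + 64) - 45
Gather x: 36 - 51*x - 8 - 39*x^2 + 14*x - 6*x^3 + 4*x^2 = -6*x^3 - 35*x^2 - 37*x + 28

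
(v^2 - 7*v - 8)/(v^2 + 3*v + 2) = (v - 8)/(v + 2)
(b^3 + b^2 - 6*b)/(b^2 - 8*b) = (b^2 + b - 6)/(b - 8)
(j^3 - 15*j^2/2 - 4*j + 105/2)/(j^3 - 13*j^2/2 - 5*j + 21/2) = (2*j^2 - j - 15)/(2*j^2 + j - 3)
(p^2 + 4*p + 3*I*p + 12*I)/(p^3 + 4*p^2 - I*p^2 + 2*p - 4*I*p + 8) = (p + 3*I)/(p^2 - I*p + 2)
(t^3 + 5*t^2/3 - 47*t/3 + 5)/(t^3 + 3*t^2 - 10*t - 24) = (3*t^2 + 14*t - 5)/(3*(t^2 + 6*t + 8))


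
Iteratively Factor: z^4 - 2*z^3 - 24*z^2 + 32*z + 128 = (z - 4)*(z^3 + 2*z^2 - 16*z - 32) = (z - 4)^2*(z^2 + 6*z + 8) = (z - 4)^2*(z + 2)*(z + 4)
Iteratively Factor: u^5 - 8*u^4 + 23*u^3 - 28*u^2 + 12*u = (u - 3)*(u^4 - 5*u^3 + 8*u^2 - 4*u) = (u - 3)*(u - 2)*(u^3 - 3*u^2 + 2*u) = (u - 3)*(u - 2)*(u - 1)*(u^2 - 2*u) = (u - 3)*(u - 2)^2*(u - 1)*(u)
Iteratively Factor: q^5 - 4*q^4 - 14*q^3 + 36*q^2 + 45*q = (q - 5)*(q^4 + q^3 - 9*q^2 - 9*q) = q*(q - 5)*(q^3 + q^2 - 9*q - 9) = q*(q - 5)*(q + 1)*(q^2 - 9) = q*(q - 5)*(q + 1)*(q + 3)*(q - 3)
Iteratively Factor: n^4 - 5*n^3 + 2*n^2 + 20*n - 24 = (n - 3)*(n^3 - 2*n^2 - 4*n + 8) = (n - 3)*(n - 2)*(n^2 - 4) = (n - 3)*(n - 2)^2*(n + 2)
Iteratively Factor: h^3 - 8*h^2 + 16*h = (h - 4)*(h^2 - 4*h) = h*(h - 4)*(h - 4)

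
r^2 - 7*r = r*(r - 7)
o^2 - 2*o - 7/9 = (o - 7/3)*(o + 1/3)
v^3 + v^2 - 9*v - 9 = (v - 3)*(v + 1)*(v + 3)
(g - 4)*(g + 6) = g^2 + 2*g - 24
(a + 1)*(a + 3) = a^2 + 4*a + 3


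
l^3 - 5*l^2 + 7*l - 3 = (l - 3)*(l - 1)^2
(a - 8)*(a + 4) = a^2 - 4*a - 32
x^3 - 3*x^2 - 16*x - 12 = (x - 6)*(x + 1)*(x + 2)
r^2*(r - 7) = r^3 - 7*r^2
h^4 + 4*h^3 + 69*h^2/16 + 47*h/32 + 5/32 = (h + 1/4)^2*(h + 1)*(h + 5/2)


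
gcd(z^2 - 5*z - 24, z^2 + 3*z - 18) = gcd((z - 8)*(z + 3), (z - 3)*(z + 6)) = 1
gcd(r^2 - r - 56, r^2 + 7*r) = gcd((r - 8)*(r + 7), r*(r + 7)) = r + 7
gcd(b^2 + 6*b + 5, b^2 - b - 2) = b + 1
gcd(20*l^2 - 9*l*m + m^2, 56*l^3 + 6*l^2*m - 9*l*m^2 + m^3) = 4*l - m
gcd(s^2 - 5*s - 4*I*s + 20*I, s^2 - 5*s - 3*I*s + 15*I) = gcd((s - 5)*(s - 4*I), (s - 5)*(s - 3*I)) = s - 5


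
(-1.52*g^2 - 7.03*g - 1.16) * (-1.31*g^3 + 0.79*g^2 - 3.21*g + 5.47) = 1.9912*g^5 + 8.0085*g^4 + 0.8451*g^3 + 13.3355*g^2 - 34.7305*g - 6.3452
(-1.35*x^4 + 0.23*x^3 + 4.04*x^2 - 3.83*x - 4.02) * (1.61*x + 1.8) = -2.1735*x^5 - 2.0597*x^4 + 6.9184*x^3 + 1.1057*x^2 - 13.3662*x - 7.236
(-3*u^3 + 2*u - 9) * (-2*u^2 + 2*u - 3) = 6*u^5 - 6*u^4 + 5*u^3 + 22*u^2 - 24*u + 27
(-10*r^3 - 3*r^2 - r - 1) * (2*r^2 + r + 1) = -20*r^5 - 16*r^4 - 15*r^3 - 6*r^2 - 2*r - 1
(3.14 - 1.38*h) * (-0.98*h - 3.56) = 1.3524*h^2 + 1.8356*h - 11.1784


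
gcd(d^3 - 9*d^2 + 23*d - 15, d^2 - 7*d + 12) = d - 3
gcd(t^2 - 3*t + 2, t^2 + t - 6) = t - 2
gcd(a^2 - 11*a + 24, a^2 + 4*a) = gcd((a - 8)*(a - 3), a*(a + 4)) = 1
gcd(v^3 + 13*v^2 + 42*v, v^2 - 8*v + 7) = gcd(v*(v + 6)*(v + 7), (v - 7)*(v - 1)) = 1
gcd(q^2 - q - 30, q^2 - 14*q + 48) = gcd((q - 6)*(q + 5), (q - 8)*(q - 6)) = q - 6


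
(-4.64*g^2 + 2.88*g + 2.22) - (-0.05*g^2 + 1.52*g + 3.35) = -4.59*g^2 + 1.36*g - 1.13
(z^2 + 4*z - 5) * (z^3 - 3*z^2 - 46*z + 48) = z^5 + z^4 - 63*z^3 - 121*z^2 + 422*z - 240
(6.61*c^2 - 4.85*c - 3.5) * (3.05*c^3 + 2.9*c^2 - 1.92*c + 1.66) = 20.1605*c^5 + 4.3765*c^4 - 37.4312*c^3 + 10.1346*c^2 - 1.331*c - 5.81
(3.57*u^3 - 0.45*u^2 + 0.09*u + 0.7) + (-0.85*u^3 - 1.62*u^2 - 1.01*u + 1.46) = 2.72*u^3 - 2.07*u^2 - 0.92*u + 2.16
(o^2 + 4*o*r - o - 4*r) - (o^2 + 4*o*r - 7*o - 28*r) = 6*o + 24*r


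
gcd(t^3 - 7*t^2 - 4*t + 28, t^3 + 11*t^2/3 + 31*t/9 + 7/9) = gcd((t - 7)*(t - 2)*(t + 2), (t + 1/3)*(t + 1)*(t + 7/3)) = 1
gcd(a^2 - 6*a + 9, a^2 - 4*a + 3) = a - 3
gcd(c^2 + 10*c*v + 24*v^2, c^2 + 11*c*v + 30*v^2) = c + 6*v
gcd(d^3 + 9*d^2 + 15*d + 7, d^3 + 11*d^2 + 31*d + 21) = d^2 + 8*d + 7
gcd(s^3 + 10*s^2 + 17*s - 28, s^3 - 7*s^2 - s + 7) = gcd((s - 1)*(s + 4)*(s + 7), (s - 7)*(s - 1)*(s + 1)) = s - 1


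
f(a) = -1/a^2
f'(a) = 2/a^3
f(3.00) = -0.11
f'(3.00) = 0.07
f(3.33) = -0.09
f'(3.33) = 0.05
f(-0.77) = -1.69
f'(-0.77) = -4.38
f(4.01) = -0.06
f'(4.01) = 0.03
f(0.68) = -2.16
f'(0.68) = 6.36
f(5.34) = -0.04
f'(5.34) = 0.01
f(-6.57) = -0.02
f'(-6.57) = -0.01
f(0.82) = -1.49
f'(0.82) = 3.63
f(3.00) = -0.11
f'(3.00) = 0.07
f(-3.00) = -0.11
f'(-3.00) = -0.07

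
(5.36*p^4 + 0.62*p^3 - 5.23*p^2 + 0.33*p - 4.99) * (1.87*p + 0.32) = 10.0232*p^5 + 2.8746*p^4 - 9.5817*p^3 - 1.0565*p^2 - 9.2257*p - 1.5968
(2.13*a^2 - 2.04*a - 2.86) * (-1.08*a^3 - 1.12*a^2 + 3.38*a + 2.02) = -2.3004*a^5 - 0.1824*a^4 + 12.573*a^3 + 0.610600000000001*a^2 - 13.7876*a - 5.7772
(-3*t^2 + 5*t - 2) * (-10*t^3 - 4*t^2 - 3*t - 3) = 30*t^5 - 38*t^4 + 9*t^3 + 2*t^2 - 9*t + 6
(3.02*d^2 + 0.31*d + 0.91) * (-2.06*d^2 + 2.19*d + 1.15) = -6.2212*d^4 + 5.9752*d^3 + 2.2773*d^2 + 2.3494*d + 1.0465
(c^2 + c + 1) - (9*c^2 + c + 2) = -8*c^2 - 1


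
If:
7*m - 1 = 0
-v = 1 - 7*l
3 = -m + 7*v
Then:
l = 71/343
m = 1/7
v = 22/49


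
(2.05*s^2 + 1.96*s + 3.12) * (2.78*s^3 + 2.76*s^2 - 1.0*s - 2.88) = 5.699*s^5 + 11.1068*s^4 + 12.0332*s^3 + 0.747200000000001*s^2 - 8.7648*s - 8.9856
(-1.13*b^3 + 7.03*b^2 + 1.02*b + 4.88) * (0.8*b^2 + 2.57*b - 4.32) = -0.904*b^5 + 2.7199*b^4 + 23.7647*b^3 - 23.8442*b^2 + 8.1352*b - 21.0816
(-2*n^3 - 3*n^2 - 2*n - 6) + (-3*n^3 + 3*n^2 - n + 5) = -5*n^3 - 3*n - 1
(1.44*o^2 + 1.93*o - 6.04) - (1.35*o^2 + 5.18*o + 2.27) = 0.0899999999999999*o^2 - 3.25*o - 8.31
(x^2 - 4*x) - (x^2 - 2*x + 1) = -2*x - 1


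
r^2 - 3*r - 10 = (r - 5)*(r + 2)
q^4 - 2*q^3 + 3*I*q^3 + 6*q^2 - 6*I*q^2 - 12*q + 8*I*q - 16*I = (q - 2)*(q - 2*I)*(q + I)*(q + 4*I)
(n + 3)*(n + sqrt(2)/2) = n^2 + sqrt(2)*n/2 + 3*n + 3*sqrt(2)/2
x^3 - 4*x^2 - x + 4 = (x - 4)*(x - 1)*(x + 1)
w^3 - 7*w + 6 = (w - 2)*(w - 1)*(w + 3)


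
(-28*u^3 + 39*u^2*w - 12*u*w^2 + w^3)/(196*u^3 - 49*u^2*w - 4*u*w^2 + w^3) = (-u + w)/(7*u + w)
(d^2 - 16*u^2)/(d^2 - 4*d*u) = (d + 4*u)/d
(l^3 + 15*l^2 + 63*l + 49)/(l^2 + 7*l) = l + 8 + 7/l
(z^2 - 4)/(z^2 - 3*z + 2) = (z + 2)/(z - 1)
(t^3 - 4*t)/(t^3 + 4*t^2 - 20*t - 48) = t*(t - 2)/(t^2 + 2*t - 24)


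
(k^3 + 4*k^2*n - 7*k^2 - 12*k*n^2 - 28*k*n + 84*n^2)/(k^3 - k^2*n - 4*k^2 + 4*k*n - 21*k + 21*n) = (k^2 + 4*k*n - 12*n^2)/(k^2 - k*n + 3*k - 3*n)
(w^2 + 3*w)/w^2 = (w + 3)/w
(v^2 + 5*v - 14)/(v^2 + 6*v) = (v^2 + 5*v - 14)/(v*(v + 6))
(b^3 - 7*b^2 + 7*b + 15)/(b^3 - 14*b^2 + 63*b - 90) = (b + 1)/(b - 6)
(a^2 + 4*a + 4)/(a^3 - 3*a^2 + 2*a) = (a^2 + 4*a + 4)/(a*(a^2 - 3*a + 2))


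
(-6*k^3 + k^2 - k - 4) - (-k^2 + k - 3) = -6*k^3 + 2*k^2 - 2*k - 1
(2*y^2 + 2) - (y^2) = y^2 + 2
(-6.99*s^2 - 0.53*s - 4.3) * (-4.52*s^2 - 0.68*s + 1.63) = 31.5948*s^4 + 7.1488*s^3 + 8.4027*s^2 + 2.0601*s - 7.009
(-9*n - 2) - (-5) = 3 - 9*n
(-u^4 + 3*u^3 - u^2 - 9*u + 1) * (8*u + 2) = -8*u^5 + 22*u^4 - 2*u^3 - 74*u^2 - 10*u + 2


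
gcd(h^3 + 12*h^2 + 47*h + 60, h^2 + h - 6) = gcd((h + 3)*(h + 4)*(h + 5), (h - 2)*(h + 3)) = h + 3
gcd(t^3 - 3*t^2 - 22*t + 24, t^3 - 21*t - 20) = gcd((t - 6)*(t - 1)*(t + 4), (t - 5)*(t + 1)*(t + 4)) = t + 4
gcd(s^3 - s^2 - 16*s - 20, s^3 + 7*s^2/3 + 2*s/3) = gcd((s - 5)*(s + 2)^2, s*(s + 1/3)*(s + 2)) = s + 2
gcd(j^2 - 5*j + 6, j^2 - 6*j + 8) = j - 2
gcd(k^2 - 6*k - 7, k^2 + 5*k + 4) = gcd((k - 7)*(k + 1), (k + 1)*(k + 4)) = k + 1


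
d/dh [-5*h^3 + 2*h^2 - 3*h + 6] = -15*h^2 + 4*h - 3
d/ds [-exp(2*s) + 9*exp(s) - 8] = (9 - 2*exp(s))*exp(s)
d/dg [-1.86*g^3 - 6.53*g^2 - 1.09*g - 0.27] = -5.58*g^2 - 13.06*g - 1.09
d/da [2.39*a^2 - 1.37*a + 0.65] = 4.78*a - 1.37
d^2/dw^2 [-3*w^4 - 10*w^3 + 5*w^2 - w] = -36*w^2 - 60*w + 10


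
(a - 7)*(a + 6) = a^2 - a - 42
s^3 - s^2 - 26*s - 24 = (s - 6)*(s + 1)*(s + 4)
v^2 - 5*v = v*(v - 5)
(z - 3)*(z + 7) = z^2 + 4*z - 21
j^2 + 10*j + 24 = (j + 4)*(j + 6)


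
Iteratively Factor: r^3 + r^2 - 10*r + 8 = (r - 2)*(r^2 + 3*r - 4) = (r - 2)*(r + 4)*(r - 1)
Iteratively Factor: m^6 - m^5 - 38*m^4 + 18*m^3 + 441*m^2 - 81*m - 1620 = (m - 3)*(m^5 + 2*m^4 - 32*m^3 - 78*m^2 + 207*m + 540) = (m - 3)*(m + 4)*(m^4 - 2*m^3 - 24*m^2 + 18*m + 135) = (m - 3)*(m + 3)*(m + 4)*(m^3 - 5*m^2 - 9*m + 45) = (m - 3)^2*(m + 3)*(m + 4)*(m^2 - 2*m - 15) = (m - 3)^2*(m + 3)^2*(m + 4)*(m - 5)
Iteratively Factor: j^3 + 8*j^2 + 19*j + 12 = (j + 4)*(j^2 + 4*j + 3) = (j + 3)*(j + 4)*(j + 1)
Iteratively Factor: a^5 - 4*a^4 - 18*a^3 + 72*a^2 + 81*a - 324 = (a + 3)*(a^4 - 7*a^3 + 3*a^2 + 63*a - 108) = (a + 3)^2*(a^3 - 10*a^2 + 33*a - 36) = (a - 4)*(a + 3)^2*(a^2 - 6*a + 9) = (a - 4)*(a - 3)*(a + 3)^2*(a - 3)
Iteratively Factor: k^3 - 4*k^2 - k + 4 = (k + 1)*(k^2 - 5*k + 4) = (k - 4)*(k + 1)*(k - 1)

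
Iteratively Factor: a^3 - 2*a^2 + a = (a)*(a^2 - 2*a + 1) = a*(a - 1)*(a - 1)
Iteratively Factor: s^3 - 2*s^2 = (s)*(s^2 - 2*s) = s^2*(s - 2)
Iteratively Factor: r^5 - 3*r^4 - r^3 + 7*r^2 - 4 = (r + 1)*(r^4 - 4*r^3 + 3*r^2 + 4*r - 4) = (r - 1)*(r + 1)*(r^3 - 3*r^2 + 4) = (r - 1)*(r + 1)^2*(r^2 - 4*r + 4) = (r - 2)*(r - 1)*(r + 1)^2*(r - 2)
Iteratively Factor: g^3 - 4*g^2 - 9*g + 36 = (g + 3)*(g^2 - 7*g + 12) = (g - 4)*(g + 3)*(g - 3)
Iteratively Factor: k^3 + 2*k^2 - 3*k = (k - 1)*(k^2 + 3*k) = (k - 1)*(k + 3)*(k)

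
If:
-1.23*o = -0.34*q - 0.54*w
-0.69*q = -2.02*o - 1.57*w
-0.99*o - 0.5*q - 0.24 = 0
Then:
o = -0.09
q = -0.30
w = -0.02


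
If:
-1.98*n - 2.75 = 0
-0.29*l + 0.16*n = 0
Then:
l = -0.77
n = -1.39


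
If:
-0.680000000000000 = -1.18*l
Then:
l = 0.58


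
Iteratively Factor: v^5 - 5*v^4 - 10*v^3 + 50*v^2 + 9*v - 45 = (v - 5)*(v^4 - 10*v^2 + 9) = (v - 5)*(v - 1)*(v^3 + v^2 - 9*v - 9) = (v - 5)*(v - 3)*(v - 1)*(v^2 + 4*v + 3) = (v - 5)*(v - 3)*(v - 1)*(v + 3)*(v + 1)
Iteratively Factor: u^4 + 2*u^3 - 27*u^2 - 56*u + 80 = (u + 4)*(u^3 - 2*u^2 - 19*u + 20) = (u + 4)^2*(u^2 - 6*u + 5) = (u - 5)*(u + 4)^2*(u - 1)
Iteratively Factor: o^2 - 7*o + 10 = (o - 5)*(o - 2)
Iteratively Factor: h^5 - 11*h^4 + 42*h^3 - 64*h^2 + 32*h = (h - 4)*(h^4 - 7*h^3 + 14*h^2 - 8*h) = h*(h - 4)*(h^3 - 7*h^2 + 14*h - 8) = h*(h - 4)^2*(h^2 - 3*h + 2) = h*(h - 4)^2*(h - 2)*(h - 1)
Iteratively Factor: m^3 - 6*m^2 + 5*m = (m)*(m^2 - 6*m + 5) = m*(m - 5)*(m - 1)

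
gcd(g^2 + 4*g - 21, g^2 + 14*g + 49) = g + 7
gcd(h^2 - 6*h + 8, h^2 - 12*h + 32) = h - 4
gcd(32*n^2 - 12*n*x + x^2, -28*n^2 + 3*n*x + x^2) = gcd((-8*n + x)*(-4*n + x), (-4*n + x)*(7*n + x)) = -4*n + x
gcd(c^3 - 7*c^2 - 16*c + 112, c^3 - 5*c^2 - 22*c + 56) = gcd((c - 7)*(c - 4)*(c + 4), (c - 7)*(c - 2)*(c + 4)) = c^2 - 3*c - 28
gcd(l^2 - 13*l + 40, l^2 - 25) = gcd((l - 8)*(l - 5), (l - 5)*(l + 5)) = l - 5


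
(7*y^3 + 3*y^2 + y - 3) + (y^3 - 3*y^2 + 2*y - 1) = 8*y^3 + 3*y - 4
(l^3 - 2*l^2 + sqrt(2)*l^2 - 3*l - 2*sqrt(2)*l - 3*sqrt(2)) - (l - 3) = l^3 - 2*l^2 + sqrt(2)*l^2 - 4*l - 2*sqrt(2)*l - 3*sqrt(2) + 3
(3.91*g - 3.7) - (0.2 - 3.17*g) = 7.08*g - 3.9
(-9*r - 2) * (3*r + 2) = -27*r^2 - 24*r - 4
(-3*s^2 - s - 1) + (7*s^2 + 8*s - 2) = 4*s^2 + 7*s - 3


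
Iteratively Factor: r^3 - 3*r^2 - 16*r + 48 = (r - 4)*(r^2 + r - 12) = (r - 4)*(r - 3)*(r + 4)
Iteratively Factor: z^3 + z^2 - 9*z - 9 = (z + 3)*(z^2 - 2*z - 3) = (z + 1)*(z + 3)*(z - 3)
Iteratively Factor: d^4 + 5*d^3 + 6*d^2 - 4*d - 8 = (d + 2)*(d^3 + 3*d^2 - 4) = (d - 1)*(d + 2)*(d^2 + 4*d + 4) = (d - 1)*(d + 2)^2*(d + 2)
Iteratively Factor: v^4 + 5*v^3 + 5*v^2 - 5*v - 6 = (v + 3)*(v^3 + 2*v^2 - v - 2) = (v + 1)*(v + 3)*(v^2 + v - 2) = (v - 1)*(v + 1)*(v + 3)*(v + 2)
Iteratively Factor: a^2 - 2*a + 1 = (a - 1)*(a - 1)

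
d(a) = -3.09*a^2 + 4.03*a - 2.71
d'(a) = 4.03 - 6.18*a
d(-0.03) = -2.83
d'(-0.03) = 4.22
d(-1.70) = -18.49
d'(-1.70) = 14.54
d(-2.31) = -28.51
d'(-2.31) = 18.31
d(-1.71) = -18.64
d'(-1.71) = 14.60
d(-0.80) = -7.91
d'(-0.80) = 8.97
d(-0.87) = -8.55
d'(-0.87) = 9.41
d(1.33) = -2.82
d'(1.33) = -4.19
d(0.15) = -2.18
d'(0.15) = 3.10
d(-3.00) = -42.61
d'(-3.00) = 22.57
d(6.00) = -89.77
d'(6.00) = -33.05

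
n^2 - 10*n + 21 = (n - 7)*(n - 3)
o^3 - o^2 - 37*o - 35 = (o - 7)*(o + 1)*(o + 5)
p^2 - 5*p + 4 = (p - 4)*(p - 1)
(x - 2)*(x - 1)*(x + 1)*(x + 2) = x^4 - 5*x^2 + 4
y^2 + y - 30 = (y - 5)*(y + 6)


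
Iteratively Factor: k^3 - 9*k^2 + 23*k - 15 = (k - 1)*(k^2 - 8*k + 15) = (k - 5)*(k - 1)*(k - 3)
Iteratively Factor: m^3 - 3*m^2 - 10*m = (m)*(m^2 - 3*m - 10) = m*(m - 5)*(m + 2)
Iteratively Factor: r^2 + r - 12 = (r - 3)*(r + 4)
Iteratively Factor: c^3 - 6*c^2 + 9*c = (c - 3)*(c^2 - 3*c) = c*(c - 3)*(c - 3)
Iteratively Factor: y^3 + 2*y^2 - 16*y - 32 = (y + 2)*(y^2 - 16) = (y + 2)*(y + 4)*(y - 4)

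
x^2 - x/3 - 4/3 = (x - 4/3)*(x + 1)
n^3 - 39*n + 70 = (n - 5)*(n - 2)*(n + 7)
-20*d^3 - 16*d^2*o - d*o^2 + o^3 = (-5*d + o)*(2*d + o)^2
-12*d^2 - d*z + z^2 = (-4*d + z)*(3*d + z)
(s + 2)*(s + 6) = s^2 + 8*s + 12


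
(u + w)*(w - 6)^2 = u*w^2 - 12*u*w + 36*u + w^3 - 12*w^2 + 36*w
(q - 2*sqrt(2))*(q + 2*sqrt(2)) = q^2 - 8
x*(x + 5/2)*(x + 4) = x^3 + 13*x^2/2 + 10*x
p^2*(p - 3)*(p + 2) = p^4 - p^3 - 6*p^2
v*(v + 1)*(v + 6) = v^3 + 7*v^2 + 6*v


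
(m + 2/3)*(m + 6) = m^2 + 20*m/3 + 4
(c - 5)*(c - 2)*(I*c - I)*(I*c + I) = -c^4 + 7*c^3 - 9*c^2 - 7*c + 10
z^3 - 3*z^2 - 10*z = z*(z - 5)*(z + 2)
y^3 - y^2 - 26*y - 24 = (y - 6)*(y + 1)*(y + 4)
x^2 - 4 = (x - 2)*(x + 2)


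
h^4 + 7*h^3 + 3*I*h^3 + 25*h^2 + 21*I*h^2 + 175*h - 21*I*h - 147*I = (h + 7)*(h - 3*I)*(h - I)*(h + 7*I)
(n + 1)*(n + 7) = n^2 + 8*n + 7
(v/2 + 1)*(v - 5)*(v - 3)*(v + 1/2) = v^4/2 - 11*v^3/4 - 2*v^2 + 59*v/4 + 15/2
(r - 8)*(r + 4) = r^2 - 4*r - 32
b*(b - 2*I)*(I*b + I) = I*b^3 + 2*b^2 + I*b^2 + 2*b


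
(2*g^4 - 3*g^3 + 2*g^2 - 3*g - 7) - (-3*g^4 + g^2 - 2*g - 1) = 5*g^4 - 3*g^3 + g^2 - g - 6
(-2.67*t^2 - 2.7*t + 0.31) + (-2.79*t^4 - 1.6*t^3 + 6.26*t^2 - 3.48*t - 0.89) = -2.79*t^4 - 1.6*t^3 + 3.59*t^2 - 6.18*t - 0.58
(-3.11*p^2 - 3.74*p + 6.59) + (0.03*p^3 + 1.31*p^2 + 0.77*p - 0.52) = 0.03*p^3 - 1.8*p^2 - 2.97*p + 6.07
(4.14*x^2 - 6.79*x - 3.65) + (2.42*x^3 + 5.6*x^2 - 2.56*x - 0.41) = 2.42*x^3 + 9.74*x^2 - 9.35*x - 4.06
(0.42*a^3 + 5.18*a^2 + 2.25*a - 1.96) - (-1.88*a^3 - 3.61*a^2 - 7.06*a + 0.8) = 2.3*a^3 + 8.79*a^2 + 9.31*a - 2.76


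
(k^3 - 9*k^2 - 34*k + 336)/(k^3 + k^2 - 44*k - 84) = (k - 8)/(k + 2)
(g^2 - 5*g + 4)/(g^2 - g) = (g - 4)/g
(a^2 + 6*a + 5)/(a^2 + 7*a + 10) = (a + 1)/(a + 2)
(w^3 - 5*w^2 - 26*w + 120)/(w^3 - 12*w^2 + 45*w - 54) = (w^2 + w - 20)/(w^2 - 6*w + 9)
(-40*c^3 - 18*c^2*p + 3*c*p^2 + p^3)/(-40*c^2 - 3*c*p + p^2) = (-8*c^2 - 2*c*p + p^2)/(-8*c + p)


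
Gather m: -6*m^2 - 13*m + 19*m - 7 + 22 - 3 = -6*m^2 + 6*m + 12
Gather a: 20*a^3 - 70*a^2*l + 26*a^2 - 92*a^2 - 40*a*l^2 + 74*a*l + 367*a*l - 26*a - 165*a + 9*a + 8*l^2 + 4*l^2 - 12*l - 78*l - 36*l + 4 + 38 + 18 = 20*a^3 + a^2*(-70*l - 66) + a*(-40*l^2 + 441*l - 182) + 12*l^2 - 126*l + 60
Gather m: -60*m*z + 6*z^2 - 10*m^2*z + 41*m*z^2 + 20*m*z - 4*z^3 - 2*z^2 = -10*m^2*z + m*(41*z^2 - 40*z) - 4*z^3 + 4*z^2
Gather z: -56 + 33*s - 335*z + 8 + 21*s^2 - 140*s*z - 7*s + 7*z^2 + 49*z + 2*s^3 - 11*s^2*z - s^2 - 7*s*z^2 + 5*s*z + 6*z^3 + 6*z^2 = 2*s^3 + 20*s^2 + 26*s + 6*z^3 + z^2*(13 - 7*s) + z*(-11*s^2 - 135*s - 286) - 48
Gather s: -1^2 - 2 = -3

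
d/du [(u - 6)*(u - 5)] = 2*u - 11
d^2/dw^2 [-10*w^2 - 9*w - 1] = -20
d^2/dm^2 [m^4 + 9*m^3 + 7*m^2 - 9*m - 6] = 12*m^2 + 54*m + 14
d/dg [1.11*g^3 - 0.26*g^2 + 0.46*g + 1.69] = 3.33*g^2 - 0.52*g + 0.46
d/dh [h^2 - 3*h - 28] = 2*h - 3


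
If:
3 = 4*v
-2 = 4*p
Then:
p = -1/2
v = 3/4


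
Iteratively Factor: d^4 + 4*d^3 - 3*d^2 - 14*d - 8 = (d + 1)*(d^3 + 3*d^2 - 6*d - 8) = (d + 1)*(d + 4)*(d^2 - d - 2) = (d - 2)*(d + 1)*(d + 4)*(d + 1)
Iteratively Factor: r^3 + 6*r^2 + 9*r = (r + 3)*(r^2 + 3*r) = r*(r + 3)*(r + 3)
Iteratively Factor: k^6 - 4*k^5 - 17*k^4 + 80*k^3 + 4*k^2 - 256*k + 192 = (k - 2)*(k^5 - 2*k^4 - 21*k^3 + 38*k^2 + 80*k - 96) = (k - 2)*(k + 2)*(k^4 - 4*k^3 - 13*k^2 + 64*k - 48) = (k - 4)*(k - 2)*(k + 2)*(k^3 - 13*k + 12) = (k - 4)*(k - 3)*(k - 2)*(k + 2)*(k^2 + 3*k - 4) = (k - 4)*(k - 3)*(k - 2)*(k + 2)*(k + 4)*(k - 1)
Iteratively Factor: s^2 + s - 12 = (s + 4)*(s - 3)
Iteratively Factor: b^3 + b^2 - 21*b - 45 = (b + 3)*(b^2 - 2*b - 15) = (b + 3)^2*(b - 5)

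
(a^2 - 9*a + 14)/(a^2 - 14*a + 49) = (a - 2)/(a - 7)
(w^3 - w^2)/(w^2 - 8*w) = w*(w - 1)/(w - 8)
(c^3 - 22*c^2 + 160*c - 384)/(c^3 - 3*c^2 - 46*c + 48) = (c^2 - 14*c + 48)/(c^2 + 5*c - 6)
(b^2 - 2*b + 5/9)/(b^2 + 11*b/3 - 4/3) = (b - 5/3)/(b + 4)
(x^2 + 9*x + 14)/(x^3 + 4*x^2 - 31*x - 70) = 1/(x - 5)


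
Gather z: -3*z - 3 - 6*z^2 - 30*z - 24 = -6*z^2 - 33*z - 27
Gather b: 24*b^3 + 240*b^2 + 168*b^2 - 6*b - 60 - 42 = 24*b^3 + 408*b^2 - 6*b - 102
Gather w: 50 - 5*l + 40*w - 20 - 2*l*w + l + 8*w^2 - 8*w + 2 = -4*l + 8*w^2 + w*(32 - 2*l) + 32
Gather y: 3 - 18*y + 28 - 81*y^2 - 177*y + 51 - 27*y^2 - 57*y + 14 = -108*y^2 - 252*y + 96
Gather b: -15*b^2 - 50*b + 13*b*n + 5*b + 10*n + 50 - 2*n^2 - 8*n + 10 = -15*b^2 + b*(13*n - 45) - 2*n^2 + 2*n + 60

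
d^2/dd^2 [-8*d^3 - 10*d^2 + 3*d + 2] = -48*d - 20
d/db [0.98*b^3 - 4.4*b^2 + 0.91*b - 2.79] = 2.94*b^2 - 8.8*b + 0.91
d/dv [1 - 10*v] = -10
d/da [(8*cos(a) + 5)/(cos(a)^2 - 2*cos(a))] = 2*(-5*sin(a)^3/cos(a)^2 - sin(a) + 5*tan(a))/(cos(a) - 2)^2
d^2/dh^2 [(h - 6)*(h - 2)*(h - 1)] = 6*h - 18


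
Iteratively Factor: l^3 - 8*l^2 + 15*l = (l)*(l^2 - 8*l + 15) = l*(l - 5)*(l - 3)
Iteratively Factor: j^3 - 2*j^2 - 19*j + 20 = (j - 1)*(j^2 - j - 20) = (j - 5)*(j - 1)*(j + 4)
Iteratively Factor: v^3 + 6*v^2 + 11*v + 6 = (v + 3)*(v^2 + 3*v + 2) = (v + 1)*(v + 3)*(v + 2)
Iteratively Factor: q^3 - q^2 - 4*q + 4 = (q - 2)*(q^2 + q - 2) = (q - 2)*(q - 1)*(q + 2)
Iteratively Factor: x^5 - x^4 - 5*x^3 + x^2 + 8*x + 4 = (x + 1)*(x^4 - 2*x^3 - 3*x^2 + 4*x + 4) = (x - 2)*(x + 1)*(x^3 - 3*x - 2) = (x - 2)*(x + 1)^2*(x^2 - x - 2) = (x - 2)^2*(x + 1)^2*(x + 1)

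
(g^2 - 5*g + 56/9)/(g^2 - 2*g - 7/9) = (3*g - 8)/(3*g + 1)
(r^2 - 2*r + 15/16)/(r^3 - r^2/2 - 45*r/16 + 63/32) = 2*(4*r - 5)/(8*r^2 + 2*r - 21)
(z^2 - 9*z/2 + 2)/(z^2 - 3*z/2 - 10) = (2*z - 1)/(2*z + 5)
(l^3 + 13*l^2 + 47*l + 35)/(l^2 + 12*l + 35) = l + 1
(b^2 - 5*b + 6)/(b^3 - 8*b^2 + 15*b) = (b - 2)/(b*(b - 5))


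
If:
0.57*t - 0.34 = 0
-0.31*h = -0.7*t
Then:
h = 1.35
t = 0.60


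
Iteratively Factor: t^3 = (t)*(t^2) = t^2*(t)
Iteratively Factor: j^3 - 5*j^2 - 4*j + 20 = (j + 2)*(j^2 - 7*j + 10) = (j - 2)*(j + 2)*(j - 5)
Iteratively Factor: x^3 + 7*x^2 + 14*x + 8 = (x + 1)*(x^2 + 6*x + 8) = (x + 1)*(x + 4)*(x + 2)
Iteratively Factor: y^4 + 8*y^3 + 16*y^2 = (y + 4)*(y^3 + 4*y^2) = y*(y + 4)*(y^2 + 4*y) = y*(y + 4)^2*(y)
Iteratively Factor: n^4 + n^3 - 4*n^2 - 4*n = (n)*(n^3 + n^2 - 4*n - 4) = n*(n + 2)*(n^2 - n - 2) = n*(n + 1)*(n + 2)*(n - 2)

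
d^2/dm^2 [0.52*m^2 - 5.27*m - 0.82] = 1.04000000000000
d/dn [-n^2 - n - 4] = -2*n - 1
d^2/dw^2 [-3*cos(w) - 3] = 3*cos(w)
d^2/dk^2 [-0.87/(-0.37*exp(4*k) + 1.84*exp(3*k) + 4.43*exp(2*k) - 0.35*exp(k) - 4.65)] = ((-5.1504*exp(3*k) + 14.4072*exp(2*k) + 15.4164*exp(k) - 0.3045)*(0.37*exp(4*k) - 1.84*exp(3*k) - 4.43*exp(2*k) + 0.35*exp(k) + 4.65) + 0.87*(1.48*exp(3*k) - 5.52*exp(2*k) - 8.86*exp(k) + 0.35)*(2.96*exp(3*k) - 11.04*exp(2*k) - 17.72*exp(k) + 0.7)*exp(k))*exp(k)/(0.37*exp(4*k) - 1.84*exp(3*k) - 4.43*exp(2*k) + 0.35*exp(k) + 4.65)^3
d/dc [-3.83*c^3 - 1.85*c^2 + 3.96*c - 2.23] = -11.49*c^2 - 3.7*c + 3.96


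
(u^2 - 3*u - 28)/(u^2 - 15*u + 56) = (u + 4)/(u - 8)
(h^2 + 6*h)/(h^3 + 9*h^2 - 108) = h/(h^2 + 3*h - 18)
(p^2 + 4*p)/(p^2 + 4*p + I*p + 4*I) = p/(p + I)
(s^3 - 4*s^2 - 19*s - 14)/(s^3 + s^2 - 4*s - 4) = (s - 7)/(s - 2)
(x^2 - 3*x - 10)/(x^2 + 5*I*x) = (x^2 - 3*x - 10)/(x*(x + 5*I))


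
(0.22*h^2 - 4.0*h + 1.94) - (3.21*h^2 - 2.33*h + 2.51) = -2.99*h^2 - 1.67*h - 0.57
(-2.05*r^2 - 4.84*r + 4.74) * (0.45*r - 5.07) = -0.9225*r^3 + 8.2155*r^2 + 26.6718*r - 24.0318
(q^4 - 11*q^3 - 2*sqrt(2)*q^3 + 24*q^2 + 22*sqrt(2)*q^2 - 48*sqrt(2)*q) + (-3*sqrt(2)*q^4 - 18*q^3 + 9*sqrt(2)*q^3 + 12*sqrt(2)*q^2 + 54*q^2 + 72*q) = -3*sqrt(2)*q^4 + q^4 - 29*q^3 + 7*sqrt(2)*q^3 + 34*sqrt(2)*q^2 + 78*q^2 - 48*sqrt(2)*q + 72*q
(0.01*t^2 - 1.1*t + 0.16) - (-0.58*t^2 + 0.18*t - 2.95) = 0.59*t^2 - 1.28*t + 3.11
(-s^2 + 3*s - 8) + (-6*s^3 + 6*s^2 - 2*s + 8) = -6*s^3 + 5*s^2 + s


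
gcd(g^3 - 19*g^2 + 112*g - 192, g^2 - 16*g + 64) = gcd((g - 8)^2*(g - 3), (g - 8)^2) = g^2 - 16*g + 64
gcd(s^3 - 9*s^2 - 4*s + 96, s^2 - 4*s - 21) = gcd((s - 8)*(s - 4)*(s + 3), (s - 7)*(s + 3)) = s + 3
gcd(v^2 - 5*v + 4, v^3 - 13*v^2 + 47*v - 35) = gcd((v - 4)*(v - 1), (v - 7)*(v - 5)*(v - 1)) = v - 1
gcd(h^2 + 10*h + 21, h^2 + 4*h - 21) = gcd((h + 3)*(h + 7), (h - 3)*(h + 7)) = h + 7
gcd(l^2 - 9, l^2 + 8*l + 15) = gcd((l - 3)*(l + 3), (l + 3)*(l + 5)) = l + 3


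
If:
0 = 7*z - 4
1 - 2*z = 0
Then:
No Solution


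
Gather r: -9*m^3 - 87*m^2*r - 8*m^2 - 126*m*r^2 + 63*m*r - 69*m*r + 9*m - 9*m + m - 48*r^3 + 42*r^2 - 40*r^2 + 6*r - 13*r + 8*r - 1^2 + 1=-9*m^3 - 8*m^2 + m - 48*r^3 + r^2*(2 - 126*m) + r*(-87*m^2 - 6*m + 1)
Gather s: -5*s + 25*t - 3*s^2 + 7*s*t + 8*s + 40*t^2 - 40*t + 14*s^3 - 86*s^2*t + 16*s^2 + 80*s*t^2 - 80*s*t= 14*s^3 + s^2*(13 - 86*t) + s*(80*t^2 - 73*t + 3) + 40*t^2 - 15*t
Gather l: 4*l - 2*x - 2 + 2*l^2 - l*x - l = 2*l^2 + l*(3 - x) - 2*x - 2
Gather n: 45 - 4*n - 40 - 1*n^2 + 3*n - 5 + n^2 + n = 0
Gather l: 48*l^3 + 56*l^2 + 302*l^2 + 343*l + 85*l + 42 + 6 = 48*l^3 + 358*l^2 + 428*l + 48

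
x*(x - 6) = x^2 - 6*x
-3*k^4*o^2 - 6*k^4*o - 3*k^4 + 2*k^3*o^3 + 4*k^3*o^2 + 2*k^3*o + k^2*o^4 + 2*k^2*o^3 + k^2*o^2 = (-k + o)*(3*k + o)*(k*o + k)^2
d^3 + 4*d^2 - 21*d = d*(d - 3)*(d + 7)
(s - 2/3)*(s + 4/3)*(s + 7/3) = s^3 + 3*s^2 + 2*s/3 - 56/27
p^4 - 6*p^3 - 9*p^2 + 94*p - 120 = (p - 5)*(p - 3)*(p - 2)*(p + 4)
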